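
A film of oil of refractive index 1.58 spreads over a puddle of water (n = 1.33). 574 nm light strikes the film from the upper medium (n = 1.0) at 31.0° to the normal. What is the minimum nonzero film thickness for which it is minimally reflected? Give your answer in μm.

At the upper boundary (n = 1.0 to n = 1.58) the reflected ray undergoes a half-wave phase shift.
At the lower boundary (n = 1.58 to n = 1.33) the reflected ray undergoes no phase shift.
Net: one phase inversion between the two reflected rays.
So the condition for destructive reflection is 2 n t cos θ_r = m λ.
Snell's law: 1.0 sin 31.0° = 1.58 sin θ_r → sin θ_r = 0.326, cos θ_r = 0.945.
Minimum nonzero at m = 1: t = λ / (2 n cos θ_r) = 574 / (2 × 1.58 × 0.945) = 192 nm.

0.192 μm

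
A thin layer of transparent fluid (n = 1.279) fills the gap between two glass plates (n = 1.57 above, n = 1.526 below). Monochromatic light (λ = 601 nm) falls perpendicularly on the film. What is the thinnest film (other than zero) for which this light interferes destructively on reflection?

At the upper boundary (n = 1.57 to n = 1.279) the reflected ray undergoes no phase shift.
Ray reflecting at the bottom interface goes from n = 1.279 toward n = 1.526: a half-wave phase shift.
Net: one phase inversion between the two reflected rays.
So the condition for destructive reflection is 2 n t = m λ.
Minimum nonzero at m = 1: t = λ / (2 n) = 601 / (2 × 1.279) = 235 nm.

235 nm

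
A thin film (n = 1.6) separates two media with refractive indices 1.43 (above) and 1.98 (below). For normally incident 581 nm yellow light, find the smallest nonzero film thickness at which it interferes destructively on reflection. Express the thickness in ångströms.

Ray reflecting at the top interface goes from n = 1.43 toward n = 1.6: a half-wave phase shift.
Ray reflecting at the bottom interface goes from n = 1.6 toward n = 1.98: a half-wave phase shift.
The two reflections carry the same phase change, so no net offset.
With no net inversion, destructive interference in reflection requires 2 n t = (m + ½) λ.
Minimum at m = 0: t = λ / (4 n) = 581 / (4 × 1.6) = 90.8 nm.

908 Å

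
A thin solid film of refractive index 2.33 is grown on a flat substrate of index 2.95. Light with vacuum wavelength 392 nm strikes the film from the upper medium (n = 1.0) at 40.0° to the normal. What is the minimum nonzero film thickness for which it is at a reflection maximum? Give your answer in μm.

0.0875 μm

Ray reflecting at the top interface goes from n = 1.0 toward n = 2.33: a half-wave phase shift.
Ray reflecting at the bottom interface goes from n = 2.33 toward n = 2.95: a half-wave phase shift.
Zero or two π shifts → no net half-wave offset.
So the condition for constructive reflection is 2 n t cos θ_r = m λ.
Snell's law: 1.0 sin 40.0° = 2.33 sin θ_r → sin θ_r = 0.276, cos θ_r = 0.961.
Minimum nonzero at m = 1: t = λ / (2 n cos θ_r) = 392 / (2 × 2.33 × 0.961) = 87.5 nm.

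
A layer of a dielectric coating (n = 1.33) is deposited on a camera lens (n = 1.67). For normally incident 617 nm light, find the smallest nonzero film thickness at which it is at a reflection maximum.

Top surface (1.0 → 1.33): reflection off a higher-index medium gives a half-wave phase shift.
At the lower boundary (n = 1.33 to n = 1.67) the reflected ray undergoes a half-wave phase shift.
Net: no relative phase inversion (both shifts match).
With no net inversion, constructive interference in reflection requires 2 n t = m λ.
Minimum nonzero at m = 1: t = λ / (2 n) = 617 / (2 × 1.33) = 232 nm.

232 nm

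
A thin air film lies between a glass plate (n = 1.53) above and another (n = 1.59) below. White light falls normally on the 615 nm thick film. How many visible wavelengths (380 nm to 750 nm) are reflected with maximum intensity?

Ray reflecting at the top interface goes from n = 1.53 toward n = 1.0: no phase shift.
At the lower boundary (n = 1.0 to n = 1.59) the reflected ray undergoes a half-wave phase shift.
Exactly one π shift → a net half-wave offset.
So the condition for constructive reflection is 2 n t = (m + ½) λ.
λ = 2 n t / (m + ½) = 1230 / (m + ½) nm.
m=1: 820 nm (IR); m=2: 492 nm (visible); m=3: 351 nm (UV).

1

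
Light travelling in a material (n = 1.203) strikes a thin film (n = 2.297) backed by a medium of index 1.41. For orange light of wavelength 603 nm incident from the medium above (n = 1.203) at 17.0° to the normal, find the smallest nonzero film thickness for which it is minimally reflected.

133 nm

Top surface (1.203 → 2.297): reflection off a higher-index medium gives a half-wave phase shift.
Bottom surface (2.297 → 1.41): reflection off a lower-index medium gives no phase shift.
Exactly one π shift → a net half-wave offset.
For weak reflection here: 2 n t cos θ_r = m λ.
Snell's law: 1.203 sin 17.0° = 2.297 sin θ_r → sin θ_r = 0.153, cos θ_r = 0.988.
Minimum nonzero at m = 1: t = λ / (2 n cos θ_r) = 603 / (2 × 2.297 × 0.988) = 133 nm.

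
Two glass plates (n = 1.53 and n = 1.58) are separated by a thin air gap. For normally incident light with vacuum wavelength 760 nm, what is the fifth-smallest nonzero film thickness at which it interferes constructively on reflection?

At the upper boundary (n = 1.53 to n = 1.0) the reflected ray undergoes no phase shift.
Ray reflecting at the bottom interface goes from n = 1.0 toward n = 1.58: a half-wave phase shift.
The two reflections differ by half a wavelength.
For maximum reflection here: 2 n t = (m + ½) λ.
The fifth-smallest nonzero thickness corresponds to m = 4: t = (m + ½) λ / (2 n) = 4.50 × 760 / (2 × 1.0) = 1710 nm.

1710 nm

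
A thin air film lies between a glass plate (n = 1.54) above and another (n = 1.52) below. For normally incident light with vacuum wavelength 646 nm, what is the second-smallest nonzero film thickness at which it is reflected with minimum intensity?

646 nm

Top surface (1.54 → 1.0): reflection off a lower-index medium gives no phase shift.
Ray reflecting at the bottom interface goes from n = 1.0 toward n = 1.52: a half-wave phase shift.
The two reflections differ by half a wavelength.
For dark reflection here: 2 n t = m λ.
The second-smallest nonzero thickness corresponds to m = 2: t = m λ / (2 n) = 2.00 × 646 / (2 × 1.0) = 646 nm.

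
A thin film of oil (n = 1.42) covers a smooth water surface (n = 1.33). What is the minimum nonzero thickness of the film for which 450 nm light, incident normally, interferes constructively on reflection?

Ray reflecting at the top interface goes from n = 1.0 toward n = 1.42: a half-wave phase shift.
Bottom surface (1.42 → 1.33): reflection off a lower-index medium gives no phase shift.
Net: one phase inversion between the two reflected rays.
For bright reflection here: 2 n t = (m + ½) λ.
Minimum at m = 0: t = λ / (4 n) = 450 / (4 × 1.42) = 79.2 nm.

79.2 nm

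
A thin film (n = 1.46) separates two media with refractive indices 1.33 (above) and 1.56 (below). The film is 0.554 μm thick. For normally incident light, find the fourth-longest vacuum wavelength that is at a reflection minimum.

462 nm

At the upper boundary (n = 1.33 to n = 1.46) the reflected ray undergoes a half-wave phase shift.
Ray reflecting at the bottom interface goes from n = 1.46 toward n = 1.56: a half-wave phase shift.
The two reflections carry the same phase change, so no net offset.
So the condition for destructive reflection is 2 n t = (m + ½) λ.
λ = 2 n t / (m + ½). The fourth-longest wavelength is m = 3: λ = 2 × 1.46 × 554 / 3.50 = 462 nm.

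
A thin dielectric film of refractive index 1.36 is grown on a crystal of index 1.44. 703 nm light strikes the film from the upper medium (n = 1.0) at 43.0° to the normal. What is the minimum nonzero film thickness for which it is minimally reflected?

At the upper boundary (n = 1.0 to n = 1.36) the reflected ray undergoes a half-wave phase shift.
Ray reflecting at the bottom interface goes from n = 1.36 toward n = 1.44: a half-wave phase shift.
Zero or two π shifts → no net half-wave offset.
For dark reflection here: 2 n t cos θ_r = (m + ½) λ.
Snell's law: 1.0 sin 43.0° = 1.36 sin θ_r → sin θ_r = 0.501, cos θ_r = 0.865.
Minimum at m = 0: t = λ / (4 n cos θ_r) = 703 / (4 × 1.36 × 0.865) = 149 nm.

149 nm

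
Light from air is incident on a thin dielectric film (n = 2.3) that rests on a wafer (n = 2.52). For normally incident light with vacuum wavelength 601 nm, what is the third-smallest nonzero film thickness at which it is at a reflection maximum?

392 nm

Top surface (1.0 → 2.3): reflection off a higher-index medium gives a half-wave phase shift.
At the lower boundary (n = 2.3 to n = 2.52) the reflected ray undergoes a half-wave phase shift.
Zero or two π shifts → no net half-wave offset.
With no net inversion, constructive interference in reflection requires 2 n t = m λ.
The third-smallest nonzero thickness corresponds to m = 3: t = m λ / (2 n) = 3.00 × 601 / (2 × 2.3) = 392 nm.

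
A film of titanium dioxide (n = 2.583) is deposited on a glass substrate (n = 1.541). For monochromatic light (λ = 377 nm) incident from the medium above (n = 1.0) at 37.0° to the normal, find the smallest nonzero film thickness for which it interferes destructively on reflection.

Ray reflecting at the top interface goes from n = 1.0 toward n = 2.583: a half-wave phase shift.
Ray reflecting at the bottom interface goes from n = 2.583 toward n = 1.541: no phase shift.
Exactly one π shift → a net half-wave offset.
With one net inversion, destructive interference in reflection requires 2 n t cos θ_r = m λ.
Snell's law: 1.0 sin 37.0° = 2.583 sin θ_r → sin θ_r = 0.233, cos θ_r = 0.972.
Minimum nonzero at m = 1: t = λ / (2 n cos θ_r) = 377 / (2 × 2.583 × 0.972) = 75.0 nm.

75.0 nm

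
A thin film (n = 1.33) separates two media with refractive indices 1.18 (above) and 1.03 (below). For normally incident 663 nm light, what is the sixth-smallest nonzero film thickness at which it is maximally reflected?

1371 nm

At the upper boundary (n = 1.18 to n = 1.33) the reflected ray undergoes a half-wave phase shift.
Ray reflecting at the bottom interface goes from n = 1.33 toward n = 1.03: no phase shift.
Exactly one π shift → a net half-wave offset.
So the condition for constructive reflection is 2 n t = (m + ½) λ.
The sixth-smallest nonzero thickness corresponds to m = 5: t = (m + ½) λ / (2 n) = 5.50 × 663 / (2 × 1.33) = 1371 nm.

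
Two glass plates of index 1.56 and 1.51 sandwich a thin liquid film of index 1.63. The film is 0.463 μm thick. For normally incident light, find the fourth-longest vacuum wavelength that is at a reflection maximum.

431 nm

Ray reflecting at the top interface goes from n = 1.56 toward n = 1.63: a half-wave phase shift.
Bottom surface (1.63 → 1.51): reflection off a lower-index medium gives no phase shift.
The two reflections differ by half a wavelength.
With one net inversion, constructive interference in reflection requires 2 n t = (m + ½) λ.
λ = 2 n t / (m + ½). The fourth-longest wavelength is m = 3: λ = 2 × 1.63 × 463 / 3.50 = 431 nm.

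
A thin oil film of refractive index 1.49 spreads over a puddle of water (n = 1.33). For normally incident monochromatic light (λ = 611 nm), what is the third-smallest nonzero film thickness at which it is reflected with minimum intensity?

615 nm

Top surface (1.0 → 1.49): reflection off a higher-index medium gives a half-wave phase shift.
Ray reflecting at the bottom interface goes from n = 1.49 toward n = 1.33: no phase shift.
Net: one phase inversion between the two reflected rays.
So the condition for destructive reflection is 2 n t = m λ.
The third-smallest nonzero thickness corresponds to m = 3: t = m λ / (2 n) = 3.00 × 611 / (2 × 1.49) = 615 nm.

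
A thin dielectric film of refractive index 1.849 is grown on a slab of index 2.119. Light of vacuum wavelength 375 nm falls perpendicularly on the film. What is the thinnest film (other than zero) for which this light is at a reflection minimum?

50.7 nm

Top surface (1.0 → 1.849): reflection off a higher-index medium gives a half-wave phase shift.
Bottom surface (1.849 → 2.119): reflection off a higher-index medium gives a half-wave phase shift.
Net: no relative phase inversion (both shifts match).
So the condition for destructive reflection is 2 n t = (m + ½) λ.
Minimum at m = 0: t = λ / (4 n) = 375 / (4 × 1.849) = 50.7 nm.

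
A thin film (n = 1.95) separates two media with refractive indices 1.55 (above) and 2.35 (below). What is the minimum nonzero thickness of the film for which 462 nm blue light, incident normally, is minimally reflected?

59.2 nm

At the upper boundary (n = 1.55 to n = 1.95) the reflected ray undergoes a half-wave phase shift.
Bottom surface (1.95 → 2.35): reflection off a higher-index medium gives a half-wave phase shift.
Net: no relative phase inversion (both shifts match).
With no net inversion, destructive interference in reflection requires 2 n t = (m + ½) λ.
Minimum at m = 0: t = λ / (4 n) = 462 / (4 × 1.95) = 59.2 nm.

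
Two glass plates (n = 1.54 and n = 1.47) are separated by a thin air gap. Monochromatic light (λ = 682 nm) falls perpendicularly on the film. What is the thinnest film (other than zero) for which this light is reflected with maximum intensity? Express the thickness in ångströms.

Top surface (1.54 → 1.0): reflection off a lower-index medium gives no phase shift.
Ray reflecting at the bottom interface goes from n = 1.0 toward n = 1.47: a half-wave phase shift.
Exactly one π shift → a net half-wave offset.
With one net inversion, constructive interference in reflection requires 2 n t = (m + ½) λ.
Minimum at m = 0: t = λ / (4 n) = 682 / (4 × 1.0) = 171 nm.

1705 Å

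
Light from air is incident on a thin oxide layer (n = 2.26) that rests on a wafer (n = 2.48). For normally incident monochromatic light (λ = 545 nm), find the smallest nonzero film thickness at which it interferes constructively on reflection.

At the upper boundary (n = 1.0 to n = 2.26) the reflected ray undergoes a half-wave phase shift.
Bottom surface (2.26 → 2.48): reflection off a higher-index medium gives a half-wave phase shift.
The two reflections carry the same phase change, so no net offset.
For maximum reflection here: 2 n t = m λ.
Minimum nonzero at m = 1: t = λ / (2 n) = 545 / (2 × 2.26) = 121 nm.

121 nm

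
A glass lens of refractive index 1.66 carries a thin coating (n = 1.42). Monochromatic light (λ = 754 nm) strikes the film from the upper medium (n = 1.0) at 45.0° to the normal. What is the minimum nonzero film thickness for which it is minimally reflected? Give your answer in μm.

Top surface (1.0 → 1.42): reflection off a higher-index medium gives a half-wave phase shift.
Bottom surface (1.42 → 1.66): reflection off a higher-index medium gives a half-wave phase shift.
The two reflections carry the same phase change, so no net offset.
With no net inversion, destructive interference in reflection requires 2 n t cos θ_r = (m + ½) λ.
Snell's law: 1.0 sin 45.0° = 1.42 sin θ_r → sin θ_r = 0.498, cos θ_r = 0.867.
Minimum at m = 0: t = λ / (4 n cos θ_r) = 754 / (4 × 1.42 × 0.867) = 153 nm.

0.153 μm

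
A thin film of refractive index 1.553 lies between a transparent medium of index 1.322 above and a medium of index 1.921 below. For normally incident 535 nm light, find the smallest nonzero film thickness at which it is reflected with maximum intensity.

172 nm

Top surface (1.322 → 1.553): reflection off a higher-index medium gives a half-wave phase shift.
Bottom surface (1.553 → 1.921): reflection off a higher-index medium gives a half-wave phase shift.
Net: no relative phase inversion (both shifts match).
With no net inversion, constructive interference in reflection requires 2 n t = m λ.
Minimum nonzero at m = 1: t = λ / (2 n) = 535 / (2 × 1.553) = 172 nm.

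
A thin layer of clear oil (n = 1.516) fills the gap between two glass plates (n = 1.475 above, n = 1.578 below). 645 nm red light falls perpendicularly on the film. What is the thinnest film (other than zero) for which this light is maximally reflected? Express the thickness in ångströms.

2127 Å

Top surface (1.475 → 1.516): reflection off a higher-index medium gives a half-wave phase shift.
At the lower boundary (n = 1.516 to n = 1.578) the reflected ray undergoes a half-wave phase shift.
Net: no relative phase inversion (both shifts match).
With no net inversion, constructive interference in reflection requires 2 n t = m λ.
Minimum nonzero at m = 1: t = λ / (2 n) = 645 / (2 × 1.516) = 213 nm.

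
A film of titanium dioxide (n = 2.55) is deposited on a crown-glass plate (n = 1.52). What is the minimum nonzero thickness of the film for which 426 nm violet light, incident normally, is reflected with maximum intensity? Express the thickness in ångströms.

Ray reflecting at the top interface goes from n = 1.0 toward n = 2.55: a half-wave phase shift.
At the lower boundary (n = 2.55 to n = 1.52) the reflected ray undergoes no phase shift.
Exactly one π shift → a net half-wave offset.
With one net inversion, constructive interference in reflection requires 2 n t = (m + ½) λ.
Minimum at m = 0: t = λ / (4 n) = 426 / (4 × 2.55) = 41.8 nm.

418 Å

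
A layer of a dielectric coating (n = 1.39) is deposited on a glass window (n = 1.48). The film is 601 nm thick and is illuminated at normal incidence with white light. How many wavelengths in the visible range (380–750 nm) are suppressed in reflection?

2

Ray reflecting at the top interface goes from n = 1.0 toward n = 1.39: a half-wave phase shift.
Ray reflecting at the bottom interface goes from n = 1.39 toward n = 1.48: a half-wave phase shift.
Zero or two π shifts → no net half-wave offset.
With no net inversion, destructive interference in reflection requires 2 n t = (m + ½) λ.
λ = 2 n t / (m + ½) = 1671 / (m + ½) nm.
m=1: 1114 nm (IR); m=2: 668 nm (visible); m=3: 477 nm (visible); m=4: 371 nm (UV).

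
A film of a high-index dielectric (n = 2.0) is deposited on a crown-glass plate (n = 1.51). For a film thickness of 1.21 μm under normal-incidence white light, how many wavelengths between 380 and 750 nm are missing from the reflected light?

At the upper boundary (n = 1.0 to n = 2.0) the reflected ray undergoes a half-wave phase shift.
Bottom surface (2.0 → 1.51): reflection off a lower-index medium gives no phase shift.
The two reflections differ by half a wavelength.
For minimum reflection here: 2 n t = m λ.
λ = 2 n t / m = 4840 / m nm.
m=6: 807 nm (IR); m=7: 691 nm (visible); m=8: 605 nm (visible); m=9: 538 nm (visible); m=10: 484 nm (visible); m=11: 440 nm (visible); m=12: 403 nm (visible); m=13: 372 nm (UV).

6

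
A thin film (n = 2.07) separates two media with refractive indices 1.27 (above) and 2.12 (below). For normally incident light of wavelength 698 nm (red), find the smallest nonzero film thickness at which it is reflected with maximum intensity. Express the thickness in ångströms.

Ray reflecting at the top interface goes from n = 1.27 toward n = 2.07: a half-wave phase shift.
Ray reflecting at the bottom interface goes from n = 2.07 toward n = 2.12: a half-wave phase shift.
Net: no relative phase inversion (both shifts match).
So the condition for constructive reflection is 2 n t = m λ.
Minimum nonzero at m = 1: t = λ / (2 n) = 698 / (2 × 2.07) = 169 nm.

1686 Å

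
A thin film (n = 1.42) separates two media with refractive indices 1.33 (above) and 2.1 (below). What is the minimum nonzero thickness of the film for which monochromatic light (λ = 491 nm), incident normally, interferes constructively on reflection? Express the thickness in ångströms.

Ray reflecting at the top interface goes from n = 1.33 toward n = 1.42: a half-wave phase shift.
Ray reflecting at the bottom interface goes from n = 1.42 toward n = 2.1: a half-wave phase shift.
Zero or two π shifts → no net half-wave offset.
For bright reflection here: 2 n t = m λ.
Minimum nonzero at m = 1: t = λ / (2 n) = 491 / (2 × 1.42) = 173 nm.

1729 Å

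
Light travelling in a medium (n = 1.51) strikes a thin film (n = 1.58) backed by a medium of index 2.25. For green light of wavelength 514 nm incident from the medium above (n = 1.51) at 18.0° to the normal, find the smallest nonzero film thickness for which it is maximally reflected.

170 nm

Ray reflecting at the top interface goes from n = 1.51 toward n = 1.58: a half-wave phase shift.
At the lower boundary (n = 1.58 to n = 2.25) the reflected ray undergoes a half-wave phase shift.
Zero or two π shifts → no net half-wave offset.
So the condition for constructive reflection is 2 n t cos θ_r = m λ.
Snell's law: 1.51 sin 18.0° = 1.58 sin θ_r → sin θ_r = 0.295, cos θ_r = 0.955.
Minimum nonzero at m = 1: t = λ / (2 n cos θ_r) = 514 / (2 × 1.58 × 0.955) = 170 nm.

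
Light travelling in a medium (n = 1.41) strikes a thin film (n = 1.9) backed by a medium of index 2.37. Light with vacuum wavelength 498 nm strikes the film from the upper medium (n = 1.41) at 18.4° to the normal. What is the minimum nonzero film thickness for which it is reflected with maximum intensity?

Top surface (1.41 → 1.9): reflection off a higher-index medium gives a half-wave phase shift.
At the lower boundary (n = 1.9 to n = 2.37) the reflected ray undergoes a half-wave phase shift.
Net: no relative phase inversion (both shifts match).
With no net inversion, constructive interference in reflection requires 2 n t cos θ_r = m λ.
Snell's law: 1.41 sin 18.4° = 1.9 sin θ_r → sin θ_r = 0.234, cos θ_r = 0.972.
Minimum nonzero at m = 1: t = λ / (2 n cos θ_r) = 498 / (2 × 1.9 × 0.972) = 135 nm.

135 nm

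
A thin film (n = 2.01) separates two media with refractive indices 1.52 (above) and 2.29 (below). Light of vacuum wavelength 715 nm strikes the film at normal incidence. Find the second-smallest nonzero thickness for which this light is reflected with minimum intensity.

Ray reflecting at the top interface goes from n = 1.52 toward n = 2.01: a half-wave phase shift.
At the lower boundary (n = 2.01 to n = 2.29) the reflected ray undergoes a half-wave phase shift.
Zero or two π shifts → no net half-wave offset.
So the condition for destructive reflection is 2 n t = (m + ½) λ.
The second-smallest nonzero thickness corresponds to m = 1: t = (m + ½) λ / (2 n) = 1.50 × 715 / (2 × 2.01) = 267 nm.

267 nm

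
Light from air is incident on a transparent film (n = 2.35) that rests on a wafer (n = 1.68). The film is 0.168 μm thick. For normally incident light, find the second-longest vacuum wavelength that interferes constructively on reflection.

526 nm

Ray reflecting at the top interface goes from n = 1.0 toward n = 2.35: a half-wave phase shift.
Bottom surface (2.35 → 1.68): reflection off a lower-index medium gives no phase shift.
Exactly one π shift → a net half-wave offset.
So the condition for constructive reflection is 2 n t = (m + ½) λ.
λ = 2 n t / (m + ½). The second-longest wavelength is m = 1: λ = 2 × 2.35 × 168 / 1.50 = 526 nm.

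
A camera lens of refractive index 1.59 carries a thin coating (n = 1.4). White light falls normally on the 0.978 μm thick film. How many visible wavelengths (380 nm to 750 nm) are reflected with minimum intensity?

3

Top surface (1.0 → 1.4): reflection off a higher-index medium gives a half-wave phase shift.
Bottom surface (1.4 → 1.59): reflection off a higher-index medium gives a half-wave phase shift.
Net: no relative phase inversion (both shifts match).
With no net inversion, destructive interference in reflection requires 2 n t = (m + ½) λ.
λ = 2 n t / (m + ½) = 2738 / (m + ½) nm.
m=3: 782 nm (IR); m=4: 609 nm (visible); m=5: 498 nm (visible); m=6: 421 nm (visible); m=7: 365 nm (UV).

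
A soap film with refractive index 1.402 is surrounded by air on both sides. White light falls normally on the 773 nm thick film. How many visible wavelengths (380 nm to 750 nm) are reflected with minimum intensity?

3

At the upper boundary (n = 1.0 to n = 1.402) the reflected ray undergoes a half-wave phase shift.
Bottom surface (1.402 → 1.0): reflection off a lower-index medium gives no phase shift.
Net: one phase inversion between the two reflected rays.
With one net inversion, destructive interference in reflection requires 2 n t = m λ.
λ = 2 n t / m = 2167 / m nm.
m=2: 1084 nm (IR); m=3: 722 nm (visible); m=4: 542 nm (visible); m=5: 433 nm (visible); m=6: 361 nm (UV).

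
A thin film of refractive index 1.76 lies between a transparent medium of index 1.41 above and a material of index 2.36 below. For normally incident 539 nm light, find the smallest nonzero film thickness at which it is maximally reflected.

Ray reflecting at the top interface goes from n = 1.41 toward n = 1.76: a half-wave phase shift.
At the lower boundary (n = 1.76 to n = 2.36) the reflected ray undergoes a half-wave phase shift.
The two reflections carry the same phase change, so no net offset.
With no net inversion, constructive interference in reflection requires 2 n t = m λ.
Minimum nonzero at m = 1: t = λ / (2 n) = 539 / (2 × 1.76) = 153 nm.

153 nm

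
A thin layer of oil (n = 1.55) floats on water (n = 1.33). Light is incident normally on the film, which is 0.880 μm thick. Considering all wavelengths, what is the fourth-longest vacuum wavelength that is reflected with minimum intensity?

682 nm

Top surface (1.0 → 1.55): reflection off a higher-index medium gives a half-wave phase shift.
Bottom surface (1.55 → 1.33): reflection off a lower-index medium gives no phase shift.
Exactly one π shift → a net half-wave offset.
For minimum reflection here: 2 n t = m λ.
λ = 2 n t / m. The fourth-longest wavelength is m = 4: λ = 2 × 1.55 × 880 / 4.00 = 682 nm.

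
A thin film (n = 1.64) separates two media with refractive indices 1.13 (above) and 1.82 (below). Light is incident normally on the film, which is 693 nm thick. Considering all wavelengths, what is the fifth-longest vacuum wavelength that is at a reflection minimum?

At the upper boundary (n = 1.13 to n = 1.64) the reflected ray undergoes a half-wave phase shift.
Ray reflecting at the bottom interface goes from n = 1.64 toward n = 1.82: a half-wave phase shift.
The two reflections carry the same phase change, so no net offset.
With no net inversion, destructive interference in reflection requires 2 n t = (m + ½) λ.
λ = 2 n t / (m + ½). The fifth-longest wavelength is m = 4: λ = 2 × 1.64 × 693 / 4.50 = 505 nm.

505 nm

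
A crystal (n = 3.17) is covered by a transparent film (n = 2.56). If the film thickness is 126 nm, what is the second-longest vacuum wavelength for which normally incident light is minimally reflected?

Top surface (1.0 → 2.56): reflection off a higher-index medium gives a half-wave phase shift.
Bottom surface (2.56 → 3.17): reflection off a higher-index medium gives a half-wave phase shift.
Net: no relative phase inversion (both shifts match).
With no net inversion, destructive interference in reflection requires 2 n t = (m + ½) λ.
λ = 2 n t / (m + ½). The second-longest wavelength is m = 1: λ = 2 × 2.56 × 126 / 1.50 = 430 nm.

430 nm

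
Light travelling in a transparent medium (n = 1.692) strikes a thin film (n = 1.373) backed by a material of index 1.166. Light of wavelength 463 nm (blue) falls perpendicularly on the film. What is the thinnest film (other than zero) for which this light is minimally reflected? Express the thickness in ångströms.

Top surface (1.692 → 1.373): reflection off a lower-index medium gives no phase shift.
Bottom surface (1.373 → 1.166): reflection off a lower-index medium gives no phase shift.
Net: no relative phase inversion (both shifts match).
So the condition for destructive reflection is 2 n t = (m + ½) λ.
Minimum at m = 0: t = λ / (4 n) = 463 / (4 × 1.373) = 84.3 nm.

843 Å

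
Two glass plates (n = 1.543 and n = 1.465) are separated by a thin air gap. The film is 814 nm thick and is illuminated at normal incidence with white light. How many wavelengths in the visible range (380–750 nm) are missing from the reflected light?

Ray reflecting at the top interface goes from n = 1.543 toward n = 1.0: no phase shift.
Bottom surface (1.0 → 1.465): reflection off a higher-index medium gives a half-wave phase shift.
The two reflections differ by half a wavelength.
So the condition for destructive reflection is 2 n t = m λ.
λ = 2 n t / m = 1628 / m nm.
m=2: 814 nm (IR); m=3: 543 nm (visible); m=4: 407 nm (visible); m=5: 326 nm (UV).

2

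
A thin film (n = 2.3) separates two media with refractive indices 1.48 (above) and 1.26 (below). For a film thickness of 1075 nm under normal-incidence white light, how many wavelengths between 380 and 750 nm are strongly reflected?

6

Top surface (1.48 → 2.3): reflection off a higher-index medium gives a half-wave phase shift.
Ray reflecting at the bottom interface goes from n = 2.3 toward n = 1.26: no phase shift.
The two reflections differ by half a wavelength.
With one net inversion, constructive interference in reflection requires 2 n t = (m + ½) λ.
λ = 2 n t / (m + ½) = 4945 / (m + ½) nm.
m=6: 761 nm (IR); m=7: 659 nm (visible); m=8: 582 nm (visible); m=9: 521 nm (visible); m=10: 471 nm (visible); m=11: 430 nm (visible); m=12: 396 nm (visible); m=13: 366 nm (UV).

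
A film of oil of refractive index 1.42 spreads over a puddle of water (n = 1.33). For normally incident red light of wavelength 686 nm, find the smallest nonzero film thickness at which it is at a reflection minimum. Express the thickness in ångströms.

2415 Å

Top surface (1.0 → 1.42): reflection off a higher-index medium gives a half-wave phase shift.
Ray reflecting at the bottom interface goes from n = 1.42 toward n = 1.33: no phase shift.
Net: one phase inversion between the two reflected rays.
For dark reflection here: 2 n t = m λ.
Minimum nonzero at m = 1: t = λ / (2 n) = 686 / (2 × 1.42) = 242 nm.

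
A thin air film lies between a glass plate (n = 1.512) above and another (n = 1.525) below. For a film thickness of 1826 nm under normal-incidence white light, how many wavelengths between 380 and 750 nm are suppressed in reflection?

Ray reflecting at the top interface goes from n = 1.512 toward n = 1.0: no phase shift.
At the lower boundary (n = 1.0 to n = 1.525) the reflected ray undergoes a half-wave phase shift.
Net: one phase inversion between the two reflected rays.
With one net inversion, destructive interference in reflection requires 2 n t = m λ.
λ = 2 n t / m = 3652 / m nm.
m=4: 913 nm (IR); m=5: 730 nm (visible); m=6: 609 nm (visible); m=7: 522 nm (visible); m=8: 457 nm (visible); m=9: 406 nm (visible); m=10: 365 nm (UV).

5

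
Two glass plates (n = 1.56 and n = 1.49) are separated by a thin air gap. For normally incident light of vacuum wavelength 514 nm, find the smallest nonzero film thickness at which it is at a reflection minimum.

257 nm

At the upper boundary (n = 1.56 to n = 1.0) the reflected ray undergoes no phase shift.
Bottom surface (1.0 → 1.49): reflection off a higher-index medium gives a half-wave phase shift.
The two reflections differ by half a wavelength.
For minimum reflection here: 2 n t = m λ.
Minimum nonzero at m = 1: t = λ / (2 n) = 514 / (2 × 1.0) = 257 nm.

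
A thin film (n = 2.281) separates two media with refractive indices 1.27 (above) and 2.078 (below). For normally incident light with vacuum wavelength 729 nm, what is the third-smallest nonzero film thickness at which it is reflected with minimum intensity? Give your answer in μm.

Ray reflecting at the top interface goes from n = 1.27 toward n = 2.281: a half-wave phase shift.
Ray reflecting at the bottom interface goes from n = 2.281 toward n = 2.078: no phase shift.
The two reflections differ by half a wavelength.
So the condition for destructive reflection is 2 n t = m λ.
The third-smallest nonzero thickness corresponds to m = 3: t = m λ / (2 n) = 3.00 × 729 / (2 × 2.281) = 479 nm.

0.479 μm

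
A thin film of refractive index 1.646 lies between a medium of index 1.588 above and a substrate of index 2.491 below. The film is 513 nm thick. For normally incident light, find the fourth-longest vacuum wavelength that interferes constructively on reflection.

422 nm

Top surface (1.588 → 1.646): reflection off a higher-index medium gives a half-wave phase shift.
At the lower boundary (n = 1.646 to n = 2.491) the reflected ray undergoes a half-wave phase shift.
Zero or two π shifts → no net half-wave offset.
So the condition for constructive reflection is 2 n t = m λ.
λ = 2 n t / m. The fourth-longest wavelength is m = 4: λ = 2 × 1.646 × 513 / 4.00 = 422 nm.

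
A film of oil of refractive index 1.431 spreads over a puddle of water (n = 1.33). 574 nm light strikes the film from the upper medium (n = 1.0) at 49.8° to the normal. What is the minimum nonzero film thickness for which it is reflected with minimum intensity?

237 nm

Top surface (1.0 → 1.431): reflection off a higher-index medium gives a half-wave phase shift.
Bottom surface (1.431 → 1.33): reflection off a lower-index medium gives no phase shift.
Net: one phase inversion between the two reflected rays.
For minimum reflection here: 2 n t cos θ_r = m λ.
Snell's law: 1.0 sin 49.8° = 1.431 sin θ_r → sin θ_r = 0.534, cos θ_r = 0.846.
Minimum nonzero at m = 1: t = λ / (2 n cos θ_r) = 574 / (2 × 1.431 × 0.846) = 237 nm.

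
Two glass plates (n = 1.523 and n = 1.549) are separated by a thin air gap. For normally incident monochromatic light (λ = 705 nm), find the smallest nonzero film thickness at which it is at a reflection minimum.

353 nm

Top surface (1.523 → 1.0): reflection off a lower-index medium gives no phase shift.
Ray reflecting at the bottom interface goes from n = 1.0 toward n = 1.549: a half-wave phase shift.
Exactly one π shift → a net half-wave offset.
With one net inversion, destructive interference in reflection requires 2 n t = m λ.
Minimum nonzero at m = 1: t = λ / (2 n) = 705 / (2 × 1.0) = 353 nm.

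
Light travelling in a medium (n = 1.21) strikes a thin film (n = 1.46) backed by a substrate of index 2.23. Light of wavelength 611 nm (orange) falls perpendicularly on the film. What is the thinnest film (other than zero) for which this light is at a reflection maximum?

Top surface (1.21 → 1.46): reflection off a higher-index medium gives a half-wave phase shift.
Ray reflecting at the bottom interface goes from n = 1.46 toward n = 2.23: a half-wave phase shift.
Zero or two π shifts → no net half-wave offset.
For strong reflection here: 2 n t = m λ.
Minimum nonzero at m = 1: t = λ / (2 n) = 611 / (2 × 1.46) = 209 nm.

209 nm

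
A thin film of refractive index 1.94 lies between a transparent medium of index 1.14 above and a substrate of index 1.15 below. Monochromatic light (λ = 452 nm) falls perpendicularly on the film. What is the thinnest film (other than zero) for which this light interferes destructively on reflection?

116 nm

At the upper boundary (n = 1.14 to n = 1.94) the reflected ray undergoes a half-wave phase shift.
Bottom surface (1.94 → 1.15): reflection off a lower-index medium gives no phase shift.
The two reflections differ by half a wavelength.
So the condition for destructive reflection is 2 n t = m λ.
Minimum nonzero at m = 1: t = λ / (2 n) = 452 / (2 × 1.94) = 116 nm.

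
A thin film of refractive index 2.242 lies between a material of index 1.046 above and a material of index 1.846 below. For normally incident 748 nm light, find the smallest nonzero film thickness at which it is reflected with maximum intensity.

83.4 nm

At the upper boundary (n = 1.046 to n = 2.242) the reflected ray undergoes a half-wave phase shift.
Ray reflecting at the bottom interface goes from n = 2.242 toward n = 1.846: no phase shift.
Exactly one π shift → a net half-wave offset.
So the condition for constructive reflection is 2 n t = (m + ½) λ.
Minimum at m = 0: t = λ / (4 n) = 748 / (4 × 2.242) = 83.4 nm.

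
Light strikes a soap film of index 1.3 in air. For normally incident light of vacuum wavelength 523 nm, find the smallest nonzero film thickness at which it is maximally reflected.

At the upper boundary (n = 1.0 to n = 1.3) the reflected ray undergoes a half-wave phase shift.
Ray reflecting at the bottom interface goes from n = 1.3 toward n = 1.0: no phase shift.
The two reflections differ by half a wavelength.
For bright reflection here: 2 n t = (m + ½) λ.
Minimum at m = 0: t = λ / (4 n) = 523 / (4 × 1.3) = 101 nm.

101 nm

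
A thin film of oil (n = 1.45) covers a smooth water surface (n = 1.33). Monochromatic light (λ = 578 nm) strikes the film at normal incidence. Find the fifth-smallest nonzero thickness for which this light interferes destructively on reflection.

At the upper boundary (n = 1.0 to n = 1.45) the reflected ray undergoes a half-wave phase shift.
Ray reflecting at the bottom interface goes from n = 1.45 toward n = 1.33: no phase shift.
Exactly one π shift → a net half-wave offset.
With one net inversion, destructive interference in reflection requires 2 n t = m λ.
The fifth-smallest nonzero thickness corresponds to m = 5: t = m λ / (2 n) = 5.00 × 578 / (2 × 1.45) = 997 nm.

997 nm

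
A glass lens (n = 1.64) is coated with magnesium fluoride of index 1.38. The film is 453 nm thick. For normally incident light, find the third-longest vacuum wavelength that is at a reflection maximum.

Ray reflecting at the top interface goes from n = 1.0 toward n = 1.38: a half-wave phase shift.
At the lower boundary (n = 1.38 to n = 1.64) the reflected ray undergoes a half-wave phase shift.
Net: no relative phase inversion (both shifts match).
With no net inversion, constructive interference in reflection requires 2 n t = m λ.
λ = 2 n t / m. The third-longest wavelength is m = 3: λ = 2 × 1.38 × 453 / 3.00 = 417 nm.

417 nm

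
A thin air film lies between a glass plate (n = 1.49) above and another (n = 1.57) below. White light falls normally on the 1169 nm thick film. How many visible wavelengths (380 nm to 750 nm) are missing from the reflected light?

3

Ray reflecting at the top interface goes from n = 1.49 toward n = 1.0: no phase shift.
Ray reflecting at the bottom interface goes from n = 1.0 toward n = 1.57: a half-wave phase shift.
Exactly one π shift → a net half-wave offset.
With one net inversion, destructive interference in reflection requires 2 n t = m λ.
λ = 2 n t / m = 2338 / m nm.
m=3: 779 nm (IR); m=4: 585 nm (visible); m=5: 468 nm (visible); m=6: 390 nm (visible); m=7: 334 nm (UV).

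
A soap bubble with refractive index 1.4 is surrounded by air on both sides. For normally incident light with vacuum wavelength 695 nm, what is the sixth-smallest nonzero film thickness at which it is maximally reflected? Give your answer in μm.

1.37 μm

Top surface (1.0 → 1.4): reflection off a higher-index medium gives a half-wave phase shift.
At the lower boundary (n = 1.4 to n = 1.0) the reflected ray undergoes no phase shift.
Net: one phase inversion between the two reflected rays.
For maximum reflection here: 2 n t = (m + ½) λ.
The sixth-smallest nonzero thickness corresponds to m = 5: t = (m + ½) λ / (2 n) = 5.50 × 695 / (2 × 1.4) = 1365 nm.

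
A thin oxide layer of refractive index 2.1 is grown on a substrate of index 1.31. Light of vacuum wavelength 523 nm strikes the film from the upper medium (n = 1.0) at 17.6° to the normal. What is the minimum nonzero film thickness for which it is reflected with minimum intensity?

At the upper boundary (n = 1.0 to n = 2.1) the reflected ray undergoes a half-wave phase shift.
Ray reflecting at the bottom interface goes from n = 2.1 toward n = 1.31: no phase shift.
The two reflections differ by half a wavelength.
So the condition for destructive reflection is 2 n t cos θ_r = m λ.
Snell's law: 1.0 sin 17.6° = 2.1 sin θ_r → sin θ_r = 0.144, cos θ_r = 0.990.
Minimum nonzero at m = 1: t = λ / (2 n cos θ_r) = 523 / (2 × 2.1 × 0.990) = 126 nm.

126 nm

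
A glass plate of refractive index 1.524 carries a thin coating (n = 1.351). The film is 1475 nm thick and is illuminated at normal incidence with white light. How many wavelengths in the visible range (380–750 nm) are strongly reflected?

5

At the upper boundary (n = 1.0 to n = 1.351) the reflected ray undergoes a half-wave phase shift.
At the lower boundary (n = 1.351 to n = 1.524) the reflected ray undergoes a half-wave phase shift.
Net: no relative phase inversion (both shifts match).
For maximum reflection here: 2 n t = m λ.
λ = 2 n t / m = 3985 / m nm.
m=5: 797 nm (IR); m=6: 664 nm (visible); m=7: 569 nm (visible); m=8: 498 nm (visible); m=9: 443 nm (visible); m=10: 399 nm (visible); m=11: 362 nm (UV).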